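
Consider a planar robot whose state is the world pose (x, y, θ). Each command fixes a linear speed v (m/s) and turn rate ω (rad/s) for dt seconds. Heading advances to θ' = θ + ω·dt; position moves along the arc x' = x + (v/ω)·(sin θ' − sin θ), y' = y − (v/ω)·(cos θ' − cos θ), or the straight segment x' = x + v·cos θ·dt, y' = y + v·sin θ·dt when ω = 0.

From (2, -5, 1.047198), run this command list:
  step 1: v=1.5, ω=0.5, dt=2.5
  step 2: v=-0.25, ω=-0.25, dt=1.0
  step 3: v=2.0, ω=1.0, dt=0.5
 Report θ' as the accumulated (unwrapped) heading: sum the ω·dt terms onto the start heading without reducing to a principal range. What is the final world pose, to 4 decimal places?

step 1: θ'=2.2972 (R=3.0000) → pose (1.6446, -1.5074, 2.2972)
step 2: θ'=2.0472 (R=1.0000) → pose (1.7857, -1.7130, 2.0472)
step 3: θ'=2.5472 (R=2.0000) → pose (1.1284, -0.9732, 2.5472)

(1.1284, -0.9732, 2.5472)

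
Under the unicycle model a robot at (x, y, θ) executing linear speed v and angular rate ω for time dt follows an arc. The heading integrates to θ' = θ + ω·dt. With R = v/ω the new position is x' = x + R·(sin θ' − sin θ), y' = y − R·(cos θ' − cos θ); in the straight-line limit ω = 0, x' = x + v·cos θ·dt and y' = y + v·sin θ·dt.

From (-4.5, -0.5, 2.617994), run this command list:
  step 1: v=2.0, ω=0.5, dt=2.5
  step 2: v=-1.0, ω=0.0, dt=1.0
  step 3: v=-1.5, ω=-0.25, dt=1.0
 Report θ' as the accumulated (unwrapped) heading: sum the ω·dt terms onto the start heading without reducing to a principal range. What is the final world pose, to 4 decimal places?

(-7.1756, 0.5368, 3.6180)

step 1: θ'=3.8680 (R=4.0000) → pose (-9.1567, -0.9738, 3.8680)
step 2: θ'=3.8680 (straight) → pose (-8.4092, -0.3096, 3.8680)
step 3: θ'=3.6180 (R=6.0000) → pose (-7.1756, 0.5368, 3.6180)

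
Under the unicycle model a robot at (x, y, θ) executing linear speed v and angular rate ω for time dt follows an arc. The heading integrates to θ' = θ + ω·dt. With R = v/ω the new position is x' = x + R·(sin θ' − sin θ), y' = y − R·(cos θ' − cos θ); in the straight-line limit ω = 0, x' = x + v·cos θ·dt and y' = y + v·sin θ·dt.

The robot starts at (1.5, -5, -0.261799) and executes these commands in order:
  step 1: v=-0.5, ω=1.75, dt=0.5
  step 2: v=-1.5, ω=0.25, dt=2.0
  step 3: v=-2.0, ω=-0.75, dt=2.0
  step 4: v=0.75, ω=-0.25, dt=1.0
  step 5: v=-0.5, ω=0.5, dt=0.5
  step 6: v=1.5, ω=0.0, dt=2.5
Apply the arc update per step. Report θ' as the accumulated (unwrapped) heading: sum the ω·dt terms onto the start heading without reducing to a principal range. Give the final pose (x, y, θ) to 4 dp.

(-0.1586, -10.2488, -0.3868)

step 1: θ'=0.6132 (R=-0.2857) → pose (1.2616, -5.0423, 0.6132)
step 2: θ'=1.1132 (R=-6.0000) → pose (-0.6681, -7.2984, 1.1132)
step 3: θ'=-0.3868 (R=2.6667) → pose (-4.0664, -8.5900, -0.3868)
step 4: θ'=-0.6368 (R=-3.0000) → pose (-3.4142, -8.9563, -0.6368)
step 5: θ'=-0.3868 (R=-1.0000) → pose (-3.6316, -8.8342, -0.3868)
step 6: θ'=-0.3868 (straight) → pose (-0.1586, -10.2488, -0.3868)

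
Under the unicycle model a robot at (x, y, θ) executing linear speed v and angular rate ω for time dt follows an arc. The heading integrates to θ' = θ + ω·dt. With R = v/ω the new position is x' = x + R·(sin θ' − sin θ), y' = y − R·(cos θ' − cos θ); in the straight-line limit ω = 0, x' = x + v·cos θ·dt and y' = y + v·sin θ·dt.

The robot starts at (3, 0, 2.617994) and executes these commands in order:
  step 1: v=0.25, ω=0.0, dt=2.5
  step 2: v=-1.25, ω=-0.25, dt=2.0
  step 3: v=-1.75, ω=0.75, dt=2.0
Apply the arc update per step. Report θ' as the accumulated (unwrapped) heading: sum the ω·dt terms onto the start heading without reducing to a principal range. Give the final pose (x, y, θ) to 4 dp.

step 1: θ'=2.6180 (straight) → pose (2.4587, 0.3125, 2.6180)
step 2: θ'=2.1180 (R=5.0000) → pose (4.2287, -1.4161, 2.1180)
step 3: θ'=3.6180 (R=-2.3333) → pose (7.2913, -2.2756, 3.6180)

(7.2913, -2.2756, 3.6180)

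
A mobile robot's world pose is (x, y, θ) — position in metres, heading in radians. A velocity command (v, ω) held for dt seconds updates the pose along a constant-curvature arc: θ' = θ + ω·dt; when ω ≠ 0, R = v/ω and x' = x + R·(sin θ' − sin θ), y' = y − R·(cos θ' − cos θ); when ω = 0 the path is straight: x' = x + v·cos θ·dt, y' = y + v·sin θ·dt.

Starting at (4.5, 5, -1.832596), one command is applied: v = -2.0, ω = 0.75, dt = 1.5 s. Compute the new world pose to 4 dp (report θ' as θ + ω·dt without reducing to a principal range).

θ' = -1.8326 + 0.75·1.5 = -0.7076
R = v/ω = -2.0/0.75 = -2.6667
x' = 4.5 + -2.6667·(sin -0.7076 − sin -1.8326) = 3.6576
y' = 5 − -2.6667·(cos -0.7076 − cos -1.8326) = 7.7167

(3.6576, 7.7167, -0.7076)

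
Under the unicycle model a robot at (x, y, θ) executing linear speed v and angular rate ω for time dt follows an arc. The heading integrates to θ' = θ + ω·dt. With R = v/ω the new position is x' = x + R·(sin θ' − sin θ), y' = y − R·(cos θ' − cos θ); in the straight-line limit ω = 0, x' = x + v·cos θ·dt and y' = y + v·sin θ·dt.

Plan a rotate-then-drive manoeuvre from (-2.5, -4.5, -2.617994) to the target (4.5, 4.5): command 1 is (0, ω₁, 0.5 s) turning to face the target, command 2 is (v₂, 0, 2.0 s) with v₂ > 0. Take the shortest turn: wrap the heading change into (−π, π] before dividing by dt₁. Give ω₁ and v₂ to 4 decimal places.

heading to target = atan2(4.5−-4.5, 4.5−-2.5) = 0.9098
Δθ = wrap(0.9098 − -2.6180) = -2.7554; ω₁ = Δθ/dt₁ = -5.5109
distance = √((4.5−-2.5)² + (4.5−-4.5)²) = 11.4018; v₂ = distance/dt₂ = 5.7009

ω₁ = -5.5109, v₂ = 5.7009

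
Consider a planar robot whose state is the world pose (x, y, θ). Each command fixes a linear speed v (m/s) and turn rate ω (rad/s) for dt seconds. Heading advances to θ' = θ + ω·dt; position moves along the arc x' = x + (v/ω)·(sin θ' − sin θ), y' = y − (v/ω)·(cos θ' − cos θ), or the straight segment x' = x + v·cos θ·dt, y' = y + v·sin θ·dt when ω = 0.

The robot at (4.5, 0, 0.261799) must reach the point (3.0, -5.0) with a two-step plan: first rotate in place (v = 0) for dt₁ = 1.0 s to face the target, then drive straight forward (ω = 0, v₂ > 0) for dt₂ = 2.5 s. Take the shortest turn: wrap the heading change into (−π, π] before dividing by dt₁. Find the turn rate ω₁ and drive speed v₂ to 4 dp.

ω₁ = -2.1241, v₂ = 2.0881

heading to target = atan2(-5−0, 3−4.5) = -1.8623
Δθ = wrap(-1.8623 − 0.2618) = -2.1241; ω₁ = Δθ/dt₁ = -2.1241
distance = √((3−4.5)² + (-5−0)²) = 5.2202; v₂ = distance/dt₂ = 2.0881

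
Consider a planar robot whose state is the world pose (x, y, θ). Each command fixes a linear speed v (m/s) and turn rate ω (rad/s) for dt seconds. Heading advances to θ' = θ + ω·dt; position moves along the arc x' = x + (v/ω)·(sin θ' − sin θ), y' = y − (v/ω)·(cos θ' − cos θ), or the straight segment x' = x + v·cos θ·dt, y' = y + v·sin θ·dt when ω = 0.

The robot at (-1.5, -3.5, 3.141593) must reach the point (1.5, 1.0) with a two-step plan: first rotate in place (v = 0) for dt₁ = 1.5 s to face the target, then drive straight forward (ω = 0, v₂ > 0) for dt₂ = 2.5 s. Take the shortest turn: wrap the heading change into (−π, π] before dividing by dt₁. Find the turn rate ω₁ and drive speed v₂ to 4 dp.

heading to target = atan2(1−-3.5, 1.5−-1.5) = 0.9828
Δθ = wrap(0.9828 − 3.1416) = -2.1588; ω₁ = Δθ/dt₁ = -1.4392
distance = √((1.5−-1.5)² + (1−-3.5)²) = 5.4083; v₂ = distance/dt₂ = 2.1633

ω₁ = -1.4392, v₂ = 2.1633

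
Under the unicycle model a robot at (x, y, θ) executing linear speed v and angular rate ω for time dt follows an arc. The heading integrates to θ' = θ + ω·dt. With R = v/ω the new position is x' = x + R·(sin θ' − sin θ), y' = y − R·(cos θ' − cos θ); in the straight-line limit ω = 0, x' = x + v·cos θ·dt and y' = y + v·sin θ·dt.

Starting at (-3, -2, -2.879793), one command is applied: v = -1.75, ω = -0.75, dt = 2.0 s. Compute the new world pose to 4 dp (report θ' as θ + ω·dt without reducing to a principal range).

θ' = -2.8798 + -0.75·2.0 = -4.3798
R = v/ω = -1.75/-0.75 = 2.3333
x' = -3 + 2.3333·(sin -4.3798 − sin -2.8798) = -0.1906
y' = -2 − 2.3333·(cos -4.3798 − cos -2.8798) = -3.4920

(-0.1906, -3.4920, -4.3798)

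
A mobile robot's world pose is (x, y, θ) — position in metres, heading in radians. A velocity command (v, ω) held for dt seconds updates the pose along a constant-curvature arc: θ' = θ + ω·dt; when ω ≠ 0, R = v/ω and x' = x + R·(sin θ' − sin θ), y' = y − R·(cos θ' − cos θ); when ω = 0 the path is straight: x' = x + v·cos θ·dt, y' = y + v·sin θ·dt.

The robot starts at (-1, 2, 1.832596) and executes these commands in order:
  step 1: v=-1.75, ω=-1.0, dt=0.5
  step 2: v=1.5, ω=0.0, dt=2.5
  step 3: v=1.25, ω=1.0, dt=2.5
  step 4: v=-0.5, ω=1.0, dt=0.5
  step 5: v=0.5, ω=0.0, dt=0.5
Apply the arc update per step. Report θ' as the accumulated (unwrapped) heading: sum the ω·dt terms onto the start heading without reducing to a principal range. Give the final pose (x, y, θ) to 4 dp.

step 1: θ'=1.3326 (R=1.7500) → pose (-0.9898, 1.1341, 1.3326)
step 2: θ'=1.3326 (straight) → pose (-0.1050, 4.7783, 1.3326)
step 3: θ'=3.8326 (R=1.2500) → pose (-2.1163, 6.0365, 3.8326)
step 4: θ'=4.3326 (R=-0.5000) → pose (-1.9706, 6.2364, 4.3326)
step 5: θ'=4.3326 (straight) → pose (-2.0633, 6.0042, 4.3326)

(-2.0633, 6.0042, 4.3326)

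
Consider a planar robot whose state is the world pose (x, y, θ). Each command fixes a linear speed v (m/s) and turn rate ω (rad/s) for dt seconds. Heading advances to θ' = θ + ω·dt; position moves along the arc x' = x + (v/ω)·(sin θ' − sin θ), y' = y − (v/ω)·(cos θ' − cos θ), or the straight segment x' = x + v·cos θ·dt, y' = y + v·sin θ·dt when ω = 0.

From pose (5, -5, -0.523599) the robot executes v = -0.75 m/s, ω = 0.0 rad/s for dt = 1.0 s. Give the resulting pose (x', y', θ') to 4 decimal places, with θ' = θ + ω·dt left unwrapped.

θ' = -0.5236 + 0.0·1.0 = -0.5236
ω = 0 → straight: x' = 5 + -0.75·cos(-0.5236)·1.0 = 4.3505
y' = -5 + -0.75·sin(-0.5236)·1.0 = -4.6250

(4.3505, -4.6250, -0.5236)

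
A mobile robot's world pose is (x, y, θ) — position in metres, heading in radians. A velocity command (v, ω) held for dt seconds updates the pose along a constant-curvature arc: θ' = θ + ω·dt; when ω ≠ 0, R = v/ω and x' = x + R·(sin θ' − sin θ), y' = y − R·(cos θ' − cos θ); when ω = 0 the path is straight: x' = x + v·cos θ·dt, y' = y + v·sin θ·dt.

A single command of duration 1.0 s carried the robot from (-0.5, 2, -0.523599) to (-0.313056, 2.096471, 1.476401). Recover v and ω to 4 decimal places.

Δθ = 1.476401 − -0.523599 = 2.000000
ω = Δθ/dt = 2.000000/1.0 = 2.0000
R = Δx/(sin θ' − sin θ) = 0.1250
v = R·ω = 0.1250·2.0000 = 0.2500

v = 0.2500, ω = 2.0000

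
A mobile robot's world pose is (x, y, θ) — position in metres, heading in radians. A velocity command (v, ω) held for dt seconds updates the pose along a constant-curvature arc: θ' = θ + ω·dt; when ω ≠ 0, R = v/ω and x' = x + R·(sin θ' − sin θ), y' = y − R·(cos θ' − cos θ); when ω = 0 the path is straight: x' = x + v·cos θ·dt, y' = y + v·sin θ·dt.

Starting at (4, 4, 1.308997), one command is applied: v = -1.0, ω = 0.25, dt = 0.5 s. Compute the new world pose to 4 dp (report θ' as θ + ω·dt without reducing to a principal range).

θ' = 1.3090 + 0.25·0.5 = 1.4340
R = v/ω = -1.0/0.25 = -4.0000
x' = 4 + -4.0000·(sin 1.4340 − sin 1.3090) = 3.9011
y' = 4 − -4.0000·(cos 1.4340 − cos 1.3090) = 3.5102

(3.9011, 3.5102, 1.4340)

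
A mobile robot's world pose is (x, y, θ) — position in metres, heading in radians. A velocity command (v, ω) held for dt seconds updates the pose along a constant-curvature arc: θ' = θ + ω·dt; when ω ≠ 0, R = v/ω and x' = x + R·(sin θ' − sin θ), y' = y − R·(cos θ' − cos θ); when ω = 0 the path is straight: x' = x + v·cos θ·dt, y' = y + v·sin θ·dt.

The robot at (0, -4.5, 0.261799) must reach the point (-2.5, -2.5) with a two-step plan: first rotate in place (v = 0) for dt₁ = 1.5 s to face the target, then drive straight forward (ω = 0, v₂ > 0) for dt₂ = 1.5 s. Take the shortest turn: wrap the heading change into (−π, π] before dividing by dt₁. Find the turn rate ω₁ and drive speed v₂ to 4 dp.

ω₁ = 1.4700, v₂ = 2.1344

heading to target = atan2(-2.5−-4.5, -2.5−0) = 2.4669
Δθ = wrap(2.4669 − 0.2618) = 2.2051; ω₁ = Δθ/dt₁ = 1.4700
distance = √((-2.5−0)² + (-2.5−-4.5)²) = 3.2016; v₂ = distance/dt₂ = 2.1344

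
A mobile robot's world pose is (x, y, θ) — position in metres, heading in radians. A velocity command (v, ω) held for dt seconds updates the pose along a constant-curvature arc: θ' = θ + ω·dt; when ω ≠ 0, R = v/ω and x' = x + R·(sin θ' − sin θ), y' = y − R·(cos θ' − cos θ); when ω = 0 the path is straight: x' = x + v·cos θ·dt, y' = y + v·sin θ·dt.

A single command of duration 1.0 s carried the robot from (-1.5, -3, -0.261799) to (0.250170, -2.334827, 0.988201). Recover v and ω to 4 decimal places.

v = 2.0000, ω = 1.2500

Δθ = 0.988201 − -0.261799 = 1.250000
ω = Δθ/dt = 1.250000/1.0 = 1.2500
R = Δx/(sin θ' − sin θ) = 1.6000
v = R·ω = 1.6000·1.2500 = 2.0000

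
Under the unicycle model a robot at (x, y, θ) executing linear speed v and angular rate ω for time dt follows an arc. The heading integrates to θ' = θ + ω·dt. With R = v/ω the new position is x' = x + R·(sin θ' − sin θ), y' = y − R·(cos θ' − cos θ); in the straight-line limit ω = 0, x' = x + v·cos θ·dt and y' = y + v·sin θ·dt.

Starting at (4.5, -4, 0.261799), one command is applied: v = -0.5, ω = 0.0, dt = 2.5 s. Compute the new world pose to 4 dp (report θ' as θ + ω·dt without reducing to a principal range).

(3.2926, -4.3235, 0.2618)

θ' = 0.2618 + 0.0·2.5 = 0.2618
ω = 0 → straight: x' = 4.5 + -0.5·cos(0.2618)·2.5 = 3.2926
y' = -4 + -0.5·sin(0.2618)·2.5 = -4.3235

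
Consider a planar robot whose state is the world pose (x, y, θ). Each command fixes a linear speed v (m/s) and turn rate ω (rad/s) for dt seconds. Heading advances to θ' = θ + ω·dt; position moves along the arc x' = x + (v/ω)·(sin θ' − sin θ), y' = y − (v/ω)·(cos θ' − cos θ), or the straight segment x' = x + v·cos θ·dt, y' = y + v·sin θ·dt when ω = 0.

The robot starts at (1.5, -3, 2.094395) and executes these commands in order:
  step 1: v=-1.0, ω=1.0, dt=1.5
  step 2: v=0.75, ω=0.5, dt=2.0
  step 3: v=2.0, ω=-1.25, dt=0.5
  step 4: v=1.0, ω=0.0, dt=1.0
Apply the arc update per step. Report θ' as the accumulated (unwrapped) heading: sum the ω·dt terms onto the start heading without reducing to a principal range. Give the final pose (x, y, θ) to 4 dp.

step 1: θ'=3.5944 (R=-1.0000) → pose (2.8035, -3.3992, 3.5944)
step 2: θ'=4.5944 (R=1.5000) → pose (1.9702, -4.5715, 4.5944)
step 3: θ'=3.9694 (R=-1.6000) → pose (1.5596, -5.4655, 3.9694)
step 4: θ'=3.9694 (straight) → pose (0.8831, -6.2020, 3.9694)

(0.8831, -6.2020, 3.9694)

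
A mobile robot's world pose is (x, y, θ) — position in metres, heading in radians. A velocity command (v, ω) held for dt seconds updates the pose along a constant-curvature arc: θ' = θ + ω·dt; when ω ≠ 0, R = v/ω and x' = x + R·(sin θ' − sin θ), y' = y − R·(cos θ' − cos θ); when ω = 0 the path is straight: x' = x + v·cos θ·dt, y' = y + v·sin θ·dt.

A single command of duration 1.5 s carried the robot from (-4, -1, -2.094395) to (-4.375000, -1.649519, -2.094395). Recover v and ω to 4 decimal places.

Δθ = -2.094395 − -2.094395 = 0.000000
ω = Δθ/dt = 0.000000/1.5 = 0.0000
ω = 0 → v = (Δx·cos θ + Δy·sin θ)/dt = 0.5000

v = 0.5000, ω = 0.0000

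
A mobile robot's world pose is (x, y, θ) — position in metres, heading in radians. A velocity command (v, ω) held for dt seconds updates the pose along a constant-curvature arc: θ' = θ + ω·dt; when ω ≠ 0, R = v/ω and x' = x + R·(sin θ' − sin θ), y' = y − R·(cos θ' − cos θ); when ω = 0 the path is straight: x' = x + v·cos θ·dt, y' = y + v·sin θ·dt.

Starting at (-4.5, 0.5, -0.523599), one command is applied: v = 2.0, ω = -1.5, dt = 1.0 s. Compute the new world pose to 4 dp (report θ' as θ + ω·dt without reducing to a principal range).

θ' = -0.5236 + -1.5·1.0 = -2.0236
R = v/ω = 2.0/-1.5 = -1.3333
x' = -4.5 + -1.3333·(sin -2.0236 − sin -0.5236) = -3.9677
y' = 0.5 − -1.3333·(cos -2.0236 − cos -0.5236) = -1.2380

(-3.9677, -1.2380, -2.0236)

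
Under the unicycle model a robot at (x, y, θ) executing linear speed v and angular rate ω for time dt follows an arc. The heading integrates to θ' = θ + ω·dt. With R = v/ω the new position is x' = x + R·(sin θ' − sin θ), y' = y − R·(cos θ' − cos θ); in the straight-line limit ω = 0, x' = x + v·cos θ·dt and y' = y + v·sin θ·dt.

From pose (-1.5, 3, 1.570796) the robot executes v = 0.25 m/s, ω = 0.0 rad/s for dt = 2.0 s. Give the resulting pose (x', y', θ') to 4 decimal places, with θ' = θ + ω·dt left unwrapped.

(-1.5000, 3.5000, 1.5708)

θ' = 1.5708 + 0.0·2.0 = 1.5708
ω = 0 → straight: x' = -1.5 + 0.25·cos(1.5708)·2.0 = -1.5000
y' = 3 + 0.25·sin(1.5708)·2.0 = 3.5000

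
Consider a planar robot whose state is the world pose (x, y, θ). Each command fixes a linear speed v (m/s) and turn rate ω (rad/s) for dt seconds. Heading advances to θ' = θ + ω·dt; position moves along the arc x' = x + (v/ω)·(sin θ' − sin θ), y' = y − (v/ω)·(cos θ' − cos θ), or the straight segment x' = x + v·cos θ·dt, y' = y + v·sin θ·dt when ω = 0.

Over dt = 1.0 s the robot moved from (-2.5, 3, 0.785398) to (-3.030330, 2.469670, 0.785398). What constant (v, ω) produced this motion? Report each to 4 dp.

Δθ = 0.785398 − 0.785398 = 0.000000
ω = Δθ/dt = 0.000000/1.0 = 0.0000
ω = 0 → v = (Δx·cos θ + Δy·sin θ)/dt = -0.7500

v = -0.7500, ω = 0.0000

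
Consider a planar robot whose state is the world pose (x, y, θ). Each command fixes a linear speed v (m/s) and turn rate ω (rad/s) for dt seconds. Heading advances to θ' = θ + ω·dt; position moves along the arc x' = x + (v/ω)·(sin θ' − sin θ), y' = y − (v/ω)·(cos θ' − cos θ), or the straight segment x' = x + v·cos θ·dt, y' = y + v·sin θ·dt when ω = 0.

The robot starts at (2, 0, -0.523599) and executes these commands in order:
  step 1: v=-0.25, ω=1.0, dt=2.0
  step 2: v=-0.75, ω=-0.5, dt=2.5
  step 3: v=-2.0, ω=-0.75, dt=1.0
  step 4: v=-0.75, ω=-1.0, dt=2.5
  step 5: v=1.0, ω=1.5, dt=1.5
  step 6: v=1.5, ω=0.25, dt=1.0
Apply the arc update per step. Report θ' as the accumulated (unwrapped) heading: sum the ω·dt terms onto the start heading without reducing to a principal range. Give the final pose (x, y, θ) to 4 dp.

step 1: θ'=1.4764 (R=-0.2500) → pose (1.6261, -0.1929, 1.4764)
step 2: θ'=0.2264 (R=1.5000) → pose (0.4695, -1.5133, 0.2264)
step 3: θ'=-0.5236 (R=2.6667) → pose (-1.4624, -1.2241, -0.5236)
step 4: θ'=-3.0236 (R=0.7500) → pose (-1.1757, 0.1702, -3.0236)
step 5: θ'=-0.7736 (R=0.6667) → pose (-1.5630, -0.9687, -0.7736)
step 6: θ'=-0.5236 (R=6.0000) → pose (-0.3708, -1.8725, -0.5236)

(-0.3708, -1.8725, -0.5236)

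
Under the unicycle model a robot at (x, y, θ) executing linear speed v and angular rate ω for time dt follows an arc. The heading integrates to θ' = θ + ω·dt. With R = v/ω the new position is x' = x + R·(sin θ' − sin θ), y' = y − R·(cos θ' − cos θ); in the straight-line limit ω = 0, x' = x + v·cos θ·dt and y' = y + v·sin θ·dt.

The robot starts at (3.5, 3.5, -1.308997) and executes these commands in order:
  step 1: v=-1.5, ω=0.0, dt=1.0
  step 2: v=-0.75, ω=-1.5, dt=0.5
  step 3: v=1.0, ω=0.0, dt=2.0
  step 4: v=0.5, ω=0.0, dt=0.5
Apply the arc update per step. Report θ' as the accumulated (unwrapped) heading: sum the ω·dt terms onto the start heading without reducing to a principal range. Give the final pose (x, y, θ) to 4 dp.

step 1: θ'=-1.3090 (straight) → pose (3.1118, 4.9489, -1.3090)
step 2: θ'=-2.0590 (R=0.5000) → pose (3.1531, 5.3128, -2.0590)
step 3: θ'=-2.0590 (straight) → pose (2.2151, 3.5465, -2.0590)
step 4: θ'=-2.0590 (straight) → pose (2.0978, 3.3257, -2.0590)

(2.0978, 3.3257, -2.0590)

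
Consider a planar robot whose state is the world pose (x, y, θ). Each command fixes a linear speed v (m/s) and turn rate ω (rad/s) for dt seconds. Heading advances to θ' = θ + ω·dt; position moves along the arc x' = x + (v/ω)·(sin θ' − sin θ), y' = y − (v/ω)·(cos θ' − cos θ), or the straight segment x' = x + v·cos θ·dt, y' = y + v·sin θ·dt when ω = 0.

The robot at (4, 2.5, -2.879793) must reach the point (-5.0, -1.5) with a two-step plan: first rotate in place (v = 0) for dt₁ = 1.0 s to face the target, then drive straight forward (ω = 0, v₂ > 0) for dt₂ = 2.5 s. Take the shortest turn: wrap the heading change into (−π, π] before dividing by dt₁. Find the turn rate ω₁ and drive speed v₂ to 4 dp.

ω₁ = 0.1564, v₂ = 3.9395

heading to target = atan2(-1.5−2.5, -5−4) = -2.7234
Δθ = wrap(-2.7234 − -2.8798) = 0.1564; ω₁ = Δθ/dt₁ = 0.1564
distance = √((-5−4)² + (-1.5−2.5)²) = 9.8489; v₂ = distance/dt₂ = 3.9395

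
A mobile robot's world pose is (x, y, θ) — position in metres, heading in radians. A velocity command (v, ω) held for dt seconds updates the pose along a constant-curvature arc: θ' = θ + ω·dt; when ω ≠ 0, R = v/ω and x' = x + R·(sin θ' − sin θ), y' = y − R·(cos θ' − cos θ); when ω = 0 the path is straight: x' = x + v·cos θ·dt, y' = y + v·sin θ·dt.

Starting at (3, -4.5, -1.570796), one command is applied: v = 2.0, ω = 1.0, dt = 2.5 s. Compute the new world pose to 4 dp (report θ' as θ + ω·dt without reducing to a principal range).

(6.6023, -5.6969, 0.9292)

θ' = -1.5708 + 1.0·2.5 = 0.9292
R = v/ω = 2.0/1.0 = 2.0000
x' = 3 + 2.0000·(sin 0.9292 − sin -1.5708) = 6.6023
y' = -4.5 − 2.0000·(cos 0.9292 − cos -1.5708) = -5.6969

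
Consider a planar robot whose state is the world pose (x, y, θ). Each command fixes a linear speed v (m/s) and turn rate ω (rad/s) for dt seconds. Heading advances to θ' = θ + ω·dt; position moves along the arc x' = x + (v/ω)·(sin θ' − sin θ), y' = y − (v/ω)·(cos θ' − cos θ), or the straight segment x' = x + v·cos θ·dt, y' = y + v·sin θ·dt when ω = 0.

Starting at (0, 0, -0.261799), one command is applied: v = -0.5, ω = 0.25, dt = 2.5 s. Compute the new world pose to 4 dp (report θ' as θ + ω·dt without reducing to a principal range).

θ' = -0.2618 + 0.25·2.5 = 0.3632
R = v/ω = -0.5/0.25 = -2.0000
x' = 0 + -2.0000·(sin 0.3632 − sin -0.2618) = -1.2282
y' = 0 − -2.0000·(cos 0.3632 − cos -0.2618) = -0.0623

(-1.2282, -0.0623, 0.3632)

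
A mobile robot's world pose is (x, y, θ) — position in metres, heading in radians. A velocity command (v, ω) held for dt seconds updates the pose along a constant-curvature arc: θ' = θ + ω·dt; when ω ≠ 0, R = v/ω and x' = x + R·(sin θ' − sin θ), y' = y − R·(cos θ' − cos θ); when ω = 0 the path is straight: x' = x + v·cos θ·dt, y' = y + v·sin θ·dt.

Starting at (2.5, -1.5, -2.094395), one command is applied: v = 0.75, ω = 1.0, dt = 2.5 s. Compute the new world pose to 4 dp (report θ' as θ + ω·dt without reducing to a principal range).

(3.4455, -2.5641, 0.4056)

θ' = -2.0944 + 1.0·2.5 = 0.4056
R = v/ω = 0.75/1.0 = 0.7500
x' = 2.5 + 0.7500·(sin 0.4056 − sin -2.0944) = 3.4455
y' = -1.5 − 0.7500·(cos 0.4056 − cos -2.0944) = -2.5641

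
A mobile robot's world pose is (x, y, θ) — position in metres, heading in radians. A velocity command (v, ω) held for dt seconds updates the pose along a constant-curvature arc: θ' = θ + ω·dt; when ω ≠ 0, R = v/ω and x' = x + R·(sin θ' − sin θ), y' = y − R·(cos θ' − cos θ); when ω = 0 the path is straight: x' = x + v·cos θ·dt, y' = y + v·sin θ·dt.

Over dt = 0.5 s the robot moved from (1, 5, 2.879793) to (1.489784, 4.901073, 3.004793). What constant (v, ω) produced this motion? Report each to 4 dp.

v = -1.0000, ω = 0.2500

Δθ = 3.004793 − 2.879793 = 0.125000
ω = Δθ/dt = 0.125000/0.5 = 0.2500
R = Δx/(sin θ' − sin θ) = -4.0000
v = R·ω = -4.0000·0.2500 = -1.0000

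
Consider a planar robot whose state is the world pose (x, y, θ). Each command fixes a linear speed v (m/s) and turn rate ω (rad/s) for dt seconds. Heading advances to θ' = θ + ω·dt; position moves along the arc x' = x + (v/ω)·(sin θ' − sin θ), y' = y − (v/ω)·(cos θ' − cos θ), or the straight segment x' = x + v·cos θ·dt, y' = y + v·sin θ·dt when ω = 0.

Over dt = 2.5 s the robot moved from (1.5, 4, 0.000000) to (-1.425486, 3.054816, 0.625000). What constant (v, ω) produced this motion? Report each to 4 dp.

Δθ = 0.625000 − 0.000000 = 0.625000
ω = Δθ/dt = 0.625000/2.5 = 0.2500
R = Δx/(sin θ' − sin θ) = -5.0000
v = R·ω = -5.0000·0.2500 = -1.2500

v = -1.2500, ω = 0.2500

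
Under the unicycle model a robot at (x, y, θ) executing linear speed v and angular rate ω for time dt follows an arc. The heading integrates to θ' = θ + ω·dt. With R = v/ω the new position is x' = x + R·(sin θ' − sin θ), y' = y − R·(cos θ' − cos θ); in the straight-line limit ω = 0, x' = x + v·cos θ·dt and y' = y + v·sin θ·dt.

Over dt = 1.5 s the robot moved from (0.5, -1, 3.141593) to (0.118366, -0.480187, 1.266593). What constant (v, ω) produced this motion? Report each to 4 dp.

Δθ = 1.266593 − 3.141593 = -1.875000
ω = Δθ/dt = -1.875000/1.5 = -1.2500
R = −Δy/(cos θ' − cos θ) = -0.4000
v = R·ω = -0.4000·-1.2500 = 0.5000

v = 0.5000, ω = -1.2500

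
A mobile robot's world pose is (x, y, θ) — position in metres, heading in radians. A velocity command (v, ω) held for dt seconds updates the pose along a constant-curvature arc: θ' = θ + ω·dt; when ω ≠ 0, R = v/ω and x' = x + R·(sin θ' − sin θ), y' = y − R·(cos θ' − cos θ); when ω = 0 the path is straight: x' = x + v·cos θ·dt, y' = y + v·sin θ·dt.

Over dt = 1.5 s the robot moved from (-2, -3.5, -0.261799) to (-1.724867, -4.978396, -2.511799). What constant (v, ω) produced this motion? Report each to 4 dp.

Δθ = -2.511799 − -0.261799 = -2.250000
ω = Δθ/dt = -2.250000/1.5 = -1.5000
R = −Δy/(cos θ' − cos θ) = -0.8333
v = R·ω = -0.8333·-1.5000 = 1.2500

v = 1.2500, ω = -1.5000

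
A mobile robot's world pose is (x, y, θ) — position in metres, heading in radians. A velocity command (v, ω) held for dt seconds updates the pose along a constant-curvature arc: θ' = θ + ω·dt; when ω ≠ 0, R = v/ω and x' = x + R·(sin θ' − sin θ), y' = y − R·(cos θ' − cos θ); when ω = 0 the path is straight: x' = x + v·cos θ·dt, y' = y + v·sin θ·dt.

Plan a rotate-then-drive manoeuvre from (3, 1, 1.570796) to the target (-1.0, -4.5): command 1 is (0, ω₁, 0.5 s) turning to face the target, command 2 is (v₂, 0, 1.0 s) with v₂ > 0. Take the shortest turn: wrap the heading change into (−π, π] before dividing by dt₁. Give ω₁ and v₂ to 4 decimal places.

ω₁ = 5.0256, v₂ = 6.8007

heading to target = atan2(-4.5−1, -1−3) = -2.1996
Δθ = wrap(-2.1996 − 1.5708) = 2.5128; ω₁ = Δθ/dt₁ = 5.0256
distance = √((-1−3)² + (-4.5−1)²) = 6.8007; v₂ = distance/dt₂ = 6.8007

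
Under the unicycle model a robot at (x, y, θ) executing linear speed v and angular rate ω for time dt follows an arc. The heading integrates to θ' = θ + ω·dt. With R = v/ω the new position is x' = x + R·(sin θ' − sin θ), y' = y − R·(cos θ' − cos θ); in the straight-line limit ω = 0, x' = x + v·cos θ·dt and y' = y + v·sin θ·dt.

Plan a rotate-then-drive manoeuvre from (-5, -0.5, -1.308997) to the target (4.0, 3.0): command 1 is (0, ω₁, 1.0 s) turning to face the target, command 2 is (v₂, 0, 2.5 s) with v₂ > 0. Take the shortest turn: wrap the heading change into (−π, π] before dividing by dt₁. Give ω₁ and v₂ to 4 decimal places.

heading to target = atan2(3−-0.5, 4−-5) = 0.3709
Δθ = wrap(0.3709 − -1.3090) = 1.6799; ω₁ = Δθ/dt₁ = 1.6799
distance = √((4−-5)² + (3−-0.5)²) = 9.6566; v₂ = distance/dt₂ = 3.8626

ω₁ = 1.6799, v₂ = 3.8626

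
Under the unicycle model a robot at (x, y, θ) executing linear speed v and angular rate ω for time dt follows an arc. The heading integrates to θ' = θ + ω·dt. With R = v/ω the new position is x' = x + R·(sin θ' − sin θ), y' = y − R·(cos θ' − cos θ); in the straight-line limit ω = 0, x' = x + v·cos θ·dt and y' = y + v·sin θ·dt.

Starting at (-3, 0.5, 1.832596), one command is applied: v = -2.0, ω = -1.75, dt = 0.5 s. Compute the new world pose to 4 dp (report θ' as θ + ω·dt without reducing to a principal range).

θ' = 1.8326 + -1.75·0.5 = 0.9576
R = v/ω = -2.0/-1.75 = 1.1429
x' = -3 + 1.1429·(sin 0.9576 − sin 1.8326) = -3.1693
y' = 0.5 − 1.1429·(cos 0.9576 − cos 1.8326) = -0.4535

(-3.1693, -0.4535, 0.9576)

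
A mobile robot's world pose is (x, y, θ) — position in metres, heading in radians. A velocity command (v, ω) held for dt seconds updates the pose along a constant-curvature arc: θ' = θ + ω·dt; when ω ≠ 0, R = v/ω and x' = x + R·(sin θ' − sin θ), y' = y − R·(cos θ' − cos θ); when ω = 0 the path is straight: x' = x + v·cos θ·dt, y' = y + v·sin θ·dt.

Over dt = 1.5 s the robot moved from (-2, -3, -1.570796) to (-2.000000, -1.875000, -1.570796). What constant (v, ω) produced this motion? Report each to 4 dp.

v = -0.7500, ω = 0.0000

Δθ = -1.570796 − -1.570796 = 0.000000
ω = Δθ/dt = 0.000000/1.5 = 0.0000
ω = 0 → v = (Δx·cos θ + Δy·sin θ)/dt = -0.7500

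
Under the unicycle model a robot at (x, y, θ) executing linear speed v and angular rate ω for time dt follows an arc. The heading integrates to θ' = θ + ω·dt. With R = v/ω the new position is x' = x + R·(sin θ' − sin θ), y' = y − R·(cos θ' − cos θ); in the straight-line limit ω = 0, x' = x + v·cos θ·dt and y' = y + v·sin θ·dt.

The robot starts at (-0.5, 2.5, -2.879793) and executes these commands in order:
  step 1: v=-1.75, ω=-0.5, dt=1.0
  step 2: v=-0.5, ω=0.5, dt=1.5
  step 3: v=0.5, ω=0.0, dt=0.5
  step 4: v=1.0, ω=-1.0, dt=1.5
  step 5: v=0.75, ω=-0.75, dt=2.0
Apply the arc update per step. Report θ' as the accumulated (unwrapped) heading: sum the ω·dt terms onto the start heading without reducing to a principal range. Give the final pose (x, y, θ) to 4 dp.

(0.6418, 4.1638, -5.6298)

step 1: θ'=-3.3798 (R=3.5000) → pose (1.2317, 2.5204, -3.3798)
step 2: θ'=-2.6298 (R=-1.0000) → pose (1.9574, 2.6203, -2.6298)
step 3: θ'=-2.6298 (straight) → pose (1.7394, 2.4979, -2.6298)
step 4: θ'=-4.1298 (R=-1.0000) → pose (0.4147, 2.8196, -4.1298)
step 5: θ'=-5.6298 (R=-1.0000) → pose (0.6418, 4.1638, -5.6298)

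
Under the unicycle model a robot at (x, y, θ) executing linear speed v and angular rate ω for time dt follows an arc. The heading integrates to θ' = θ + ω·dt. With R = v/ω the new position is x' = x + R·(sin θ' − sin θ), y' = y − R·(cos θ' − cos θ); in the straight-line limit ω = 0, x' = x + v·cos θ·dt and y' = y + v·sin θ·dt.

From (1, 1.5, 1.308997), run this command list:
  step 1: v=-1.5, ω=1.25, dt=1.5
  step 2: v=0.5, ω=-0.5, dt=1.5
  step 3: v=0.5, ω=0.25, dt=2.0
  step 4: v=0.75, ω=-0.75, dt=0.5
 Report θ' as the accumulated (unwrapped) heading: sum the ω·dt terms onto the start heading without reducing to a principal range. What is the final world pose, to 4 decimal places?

step 1: θ'=3.1840 (R=-1.2000) → pose (2.2100, -0.0095, 3.1840)
step 2: θ'=2.4340 (R=-1.0000) → pose (1.5176, 0.2297, 2.4340)
step 3: θ'=2.9340 (R=2.0000) → pose (0.6298, 0.6669, 2.9340)
step 4: θ'=2.5590 (R=-1.0000) → pose (0.2857, 0.8104, 2.5590)

(0.2857, 0.8104, 2.5590)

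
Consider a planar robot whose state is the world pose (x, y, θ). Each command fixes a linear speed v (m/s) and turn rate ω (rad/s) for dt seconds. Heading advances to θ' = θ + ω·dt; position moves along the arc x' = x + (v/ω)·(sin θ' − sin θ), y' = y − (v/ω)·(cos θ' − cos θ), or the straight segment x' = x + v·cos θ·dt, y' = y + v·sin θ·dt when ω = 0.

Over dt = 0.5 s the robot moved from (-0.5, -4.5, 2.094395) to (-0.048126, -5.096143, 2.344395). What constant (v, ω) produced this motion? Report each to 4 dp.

Δθ = 2.344395 − 2.094395 = 0.250000
ω = Δθ/dt = 0.250000/0.5 = 0.5000
R = −Δy/(cos θ' − cos θ) = -3.0000
v = R·ω = -3.0000·0.5000 = -1.5000

v = -1.5000, ω = 0.5000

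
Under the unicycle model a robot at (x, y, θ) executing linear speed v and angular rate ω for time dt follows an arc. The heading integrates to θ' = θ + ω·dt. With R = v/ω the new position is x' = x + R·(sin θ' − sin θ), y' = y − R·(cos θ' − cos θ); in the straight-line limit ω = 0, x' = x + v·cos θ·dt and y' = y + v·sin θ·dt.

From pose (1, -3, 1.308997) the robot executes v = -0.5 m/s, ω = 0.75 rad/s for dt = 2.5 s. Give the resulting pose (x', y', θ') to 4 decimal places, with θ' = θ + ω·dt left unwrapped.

θ' = 1.3090 + 0.75·2.5 = 3.1840
R = v/ω = -0.5/0.75 = -0.6667
x' = 1 + -0.6667·(sin 3.1840 − sin 1.3090) = 1.6722
y' = -3 − -0.6667·(cos 3.1840 − cos 1.3090) = -3.8386

(1.6722, -3.8386, 3.1840)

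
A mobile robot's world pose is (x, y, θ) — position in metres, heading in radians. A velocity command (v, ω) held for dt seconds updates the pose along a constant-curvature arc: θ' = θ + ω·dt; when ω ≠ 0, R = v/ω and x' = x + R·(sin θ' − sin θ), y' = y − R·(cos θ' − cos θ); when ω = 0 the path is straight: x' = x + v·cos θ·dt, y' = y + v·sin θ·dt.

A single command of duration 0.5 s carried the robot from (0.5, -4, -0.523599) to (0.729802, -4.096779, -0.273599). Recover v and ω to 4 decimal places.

v = 0.5000, ω = 0.5000

Δθ = -0.273599 − -0.523599 = 0.250000
ω = Δθ/dt = 0.250000/0.5 = 0.5000
R = Δx/(sin θ' − sin θ) = 1.0000
v = R·ω = 1.0000·0.5000 = 0.5000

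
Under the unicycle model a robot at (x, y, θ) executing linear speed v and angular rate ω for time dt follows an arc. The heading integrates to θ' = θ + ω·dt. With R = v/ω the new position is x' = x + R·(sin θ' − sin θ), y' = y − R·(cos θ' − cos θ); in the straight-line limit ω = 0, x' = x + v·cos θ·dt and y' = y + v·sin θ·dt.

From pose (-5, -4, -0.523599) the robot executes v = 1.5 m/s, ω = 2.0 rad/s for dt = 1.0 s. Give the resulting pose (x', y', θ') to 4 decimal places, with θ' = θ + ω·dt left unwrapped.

(-3.8783, -3.4212, 1.4764)

θ' = -0.5236 + 2.0·1.0 = 1.4764
R = v/ω = 1.5/2.0 = 0.7500
x' = -5 + 0.7500·(sin 1.4764 − sin -0.5236) = -3.8783
y' = -4 − 0.7500·(cos 1.4764 − cos -0.5236) = -3.4212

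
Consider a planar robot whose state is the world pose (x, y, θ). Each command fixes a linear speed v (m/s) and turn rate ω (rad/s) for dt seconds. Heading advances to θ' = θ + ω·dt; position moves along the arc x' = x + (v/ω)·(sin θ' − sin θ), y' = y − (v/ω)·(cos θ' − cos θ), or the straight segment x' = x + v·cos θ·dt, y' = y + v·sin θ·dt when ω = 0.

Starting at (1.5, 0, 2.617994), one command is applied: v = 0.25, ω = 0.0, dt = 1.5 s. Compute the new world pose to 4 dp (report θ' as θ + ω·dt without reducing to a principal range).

θ' = 2.6180 + 0.0·1.5 = 2.6180
ω = 0 → straight: x' = 1.5 + 0.25·cos(2.6180)·1.5 = 1.1752
y' = 0 + 0.25·sin(2.6180)·1.5 = 0.1875

(1.1752, 0.1875, 2.6180)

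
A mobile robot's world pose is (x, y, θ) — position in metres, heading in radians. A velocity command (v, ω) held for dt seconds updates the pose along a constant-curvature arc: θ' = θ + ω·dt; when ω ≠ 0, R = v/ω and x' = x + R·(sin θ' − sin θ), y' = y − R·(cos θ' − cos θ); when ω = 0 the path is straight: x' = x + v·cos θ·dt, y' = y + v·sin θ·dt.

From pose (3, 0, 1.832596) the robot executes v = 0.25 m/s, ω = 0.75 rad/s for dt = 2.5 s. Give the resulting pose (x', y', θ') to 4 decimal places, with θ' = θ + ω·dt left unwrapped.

θ' = 1.8326 + 0.75·2.5 = 3.7076
R = v/ω = 0.25/0.75 = 0.3333
x' = 3 + 0.3333·(sin 3.7076 − sin 1.8326) = 2.4993
y' = 0 − 0.3333·(cos 3.7076 − cos 1.8326) = 0.1951

(2.4993, 0.1951, 3.7076)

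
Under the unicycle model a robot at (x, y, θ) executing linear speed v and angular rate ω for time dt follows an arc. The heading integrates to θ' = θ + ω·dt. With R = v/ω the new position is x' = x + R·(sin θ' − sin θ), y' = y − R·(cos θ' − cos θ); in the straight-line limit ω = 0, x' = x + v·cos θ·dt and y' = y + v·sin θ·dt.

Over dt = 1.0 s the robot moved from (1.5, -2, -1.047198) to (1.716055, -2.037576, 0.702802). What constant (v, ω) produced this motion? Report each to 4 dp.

v = 0.2500, ω = 1.7500

Δθ = 0.702802 − -1.047198 = 1.750000
ω = Δθ/dt = 1.750000/1.0 = 1.7500
R = Δx/(sin θ' − sin θ) = 0.1429
v = R·ω = 0.1429·1.7500 = 0.2500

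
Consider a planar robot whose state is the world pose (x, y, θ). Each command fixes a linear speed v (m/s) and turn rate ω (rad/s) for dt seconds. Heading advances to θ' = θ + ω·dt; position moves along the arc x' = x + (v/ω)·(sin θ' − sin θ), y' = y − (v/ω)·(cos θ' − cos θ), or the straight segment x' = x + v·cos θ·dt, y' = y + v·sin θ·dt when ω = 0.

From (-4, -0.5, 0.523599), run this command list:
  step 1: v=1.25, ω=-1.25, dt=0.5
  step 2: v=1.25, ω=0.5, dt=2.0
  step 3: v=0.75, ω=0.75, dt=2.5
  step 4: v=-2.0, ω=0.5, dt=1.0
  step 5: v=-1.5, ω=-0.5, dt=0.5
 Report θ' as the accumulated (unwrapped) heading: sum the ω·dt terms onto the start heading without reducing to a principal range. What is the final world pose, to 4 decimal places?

step 1: θ'=-0.1014 (R=-1.0000) → pose (-3.3988, -0.3712, -0.1014)
step 2: θ'=0.8986 (R=2.5000) → pose (-1.1896, 0.5592, 0.8986)
step 3: θ'=2.7736 (R=1.0000) → pose (-1.6123, 2.1150, 2.7736)
step 4: θ'=3.2736 (R=-4.0000) → pose (0.3532, 1.8820, 3.2736)
step 5: θ'=3.0236 (R=3.0000) → pose (1.1012, 1.8872, 3.0236)

(1.1012, 1.8872, 3.0236)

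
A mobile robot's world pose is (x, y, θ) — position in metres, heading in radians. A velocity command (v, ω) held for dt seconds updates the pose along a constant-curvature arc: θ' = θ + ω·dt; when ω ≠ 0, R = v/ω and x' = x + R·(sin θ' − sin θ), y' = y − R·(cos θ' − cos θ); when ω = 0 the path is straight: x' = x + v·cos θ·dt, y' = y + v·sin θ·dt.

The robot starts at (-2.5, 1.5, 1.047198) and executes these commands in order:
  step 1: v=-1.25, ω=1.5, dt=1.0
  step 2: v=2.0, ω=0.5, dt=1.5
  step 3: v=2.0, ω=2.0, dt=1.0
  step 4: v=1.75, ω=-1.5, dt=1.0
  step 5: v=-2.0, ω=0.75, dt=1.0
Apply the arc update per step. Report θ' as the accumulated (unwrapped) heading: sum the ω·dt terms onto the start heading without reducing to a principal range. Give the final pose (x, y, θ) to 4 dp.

(-5.0406, -0.4028, 4.5472)

step 1: θ'=2.5472 (R=-0.8333) → pose (-2.2450, 0.3929, 2.5472)
step 2: θ'=3.2972 (R=4.0000) → pose (-5.1049, 1.0306, 3.2972)
step 3: θ'=5.2972 (R=1.0000) → pose (-5.7838, -0.5093, 5.2972)
step 4: θ'=3.7972 (R=-1.1667) → pose (-6.0453, -2.0781, 3.7972)
step 5: θ'=4.5472 (R=-2.6667) → pose (-5.0406, -0.4028, 4.5472)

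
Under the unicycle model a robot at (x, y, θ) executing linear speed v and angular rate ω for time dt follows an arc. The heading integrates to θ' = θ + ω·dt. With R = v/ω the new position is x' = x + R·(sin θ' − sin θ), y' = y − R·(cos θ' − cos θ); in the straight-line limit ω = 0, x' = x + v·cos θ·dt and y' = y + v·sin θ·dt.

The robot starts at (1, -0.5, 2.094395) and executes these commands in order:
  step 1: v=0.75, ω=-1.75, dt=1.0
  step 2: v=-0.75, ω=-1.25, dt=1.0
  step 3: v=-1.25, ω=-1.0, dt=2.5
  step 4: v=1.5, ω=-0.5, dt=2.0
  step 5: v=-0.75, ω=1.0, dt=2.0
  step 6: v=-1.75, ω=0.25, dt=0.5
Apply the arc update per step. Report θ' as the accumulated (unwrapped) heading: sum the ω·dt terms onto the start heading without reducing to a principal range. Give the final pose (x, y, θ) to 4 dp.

step 1: θ'=0.3444 (R=-0.4286) → pose (1.2265, 0.1177, 0.3444)
step 2: θ'=-0.9056 (R=0.6000) → pose (0.5518, 0.3121, -0.9056)
step 3: θ'=-3.4056 (R=1.2500) → pose (1.8615, 2.2903, -3.4056)
step 4: θ'=-4.4056 (R=-3.0000) → pose (-0.2156, 4.2804, -4.4056)
step 5: θ'=-2.4056 (R=-0.7500) → pose (1.0029, 3.9510, -2.4056)
step 6: θ'=-2.2806 (R=-7.0000) → pose (1.6131, 4.5774, -2.2806)

(1.6131, 4.5774, -2.2806)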